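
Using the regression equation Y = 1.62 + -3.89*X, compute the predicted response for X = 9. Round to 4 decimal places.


Plug X = 9 into Y = 1.62 + -3.89*X:
Y = 1.62 + -35.0100 = -33.3900.

-33.3900


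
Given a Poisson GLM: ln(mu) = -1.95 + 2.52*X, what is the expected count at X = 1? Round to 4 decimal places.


eta = -1.95 + 2.52 * 1 = 0.5700.
mu = exp(0.5700) = 1.7683.

1.7683


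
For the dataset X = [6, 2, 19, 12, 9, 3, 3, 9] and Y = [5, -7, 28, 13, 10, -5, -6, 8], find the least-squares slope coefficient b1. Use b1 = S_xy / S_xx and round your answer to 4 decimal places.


First compute the means: xbar = 7.8750, ybar = 5.7500.
Then S_xx = sum((xi - xbar)^2) = 228.8750.
S_xy = sum((xi - xbar)(yi - ybar)) = 470.7500.
b1 = S_xy / S_xx = 470.7500 / 228.8750 = 2.0568.

2.0568


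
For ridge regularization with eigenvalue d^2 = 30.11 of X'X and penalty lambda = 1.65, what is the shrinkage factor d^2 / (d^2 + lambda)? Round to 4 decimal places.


Compute the denominator: 30.11 + 1.65 = 31.7600.
Shrinkage factor = 30.11 / 31.7600 = 0.9480.

0.9480


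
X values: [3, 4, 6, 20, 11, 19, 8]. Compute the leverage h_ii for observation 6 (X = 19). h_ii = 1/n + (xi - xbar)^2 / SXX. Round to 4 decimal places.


n = 7, xbar = 10.1429.
SXX = sum((xi - xbar)^2) = 286.8571.
h = 1/7 + (19 - 10.1429)^2 / 286.8571 = 0.4163.

0.4163


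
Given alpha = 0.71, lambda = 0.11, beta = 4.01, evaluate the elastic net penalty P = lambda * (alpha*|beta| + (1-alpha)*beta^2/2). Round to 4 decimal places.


Compute:
L1 = 0.71 * 4.01 = 2.8471.
L2 = 0.29 * 4.01^2 / 2 = 2.3316.
Penalty = 0.11 * (2.8471 + 2.3316) = 0.5697.

0.5697


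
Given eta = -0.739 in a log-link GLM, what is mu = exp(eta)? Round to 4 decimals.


mu = exp(eta) = exp(-0.739).
= 0.4776.

0.4776


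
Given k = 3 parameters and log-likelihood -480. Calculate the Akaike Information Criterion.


AIC = 2*3 - 2*(-480).
= 6 + 960 = 966.

966


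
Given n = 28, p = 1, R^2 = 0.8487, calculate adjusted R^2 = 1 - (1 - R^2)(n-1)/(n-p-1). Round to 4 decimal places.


Plug in: Adj R^2 = 1 - (1 - 0.8487) * 27/26.
= 1 - 0.1513 * 27/26
= 1 - 4.0851 / 26
= 1 - 0.1571 = 0.8429.

0.8429


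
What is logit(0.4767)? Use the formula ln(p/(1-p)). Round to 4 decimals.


1 - p = 0.5233.
p/(1-p) = 0.9109.
logit = ln(0.9109) = -0.0933.

-0.0933


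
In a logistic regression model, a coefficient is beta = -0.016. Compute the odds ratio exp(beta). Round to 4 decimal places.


exp(-0.016) = 0.9841.
So the odds ratio is 0.9841.

0.9841


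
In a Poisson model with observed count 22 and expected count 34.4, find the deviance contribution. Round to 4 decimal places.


Compute y*ln(y/mu) = 22*ln(22/34.4) = 22*-0.447014 = -9.834308.
y - mu = -12.4.
D = 2*(-9.834308 - (-12.4)) = 5.131384, which rounds to 5.1314.

5.1314


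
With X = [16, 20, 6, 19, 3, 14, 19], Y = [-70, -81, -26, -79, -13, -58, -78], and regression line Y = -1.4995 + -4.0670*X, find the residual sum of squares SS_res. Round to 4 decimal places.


Compute predicted values, then residuals = yi - yhat_i.
Residuals: [-3.4285, 1.8395, -0.0985, -0.2275, 0.7005, 0.4375, 0.7725].
SSres = sum(residual^2) = 16.4787.

16.4787


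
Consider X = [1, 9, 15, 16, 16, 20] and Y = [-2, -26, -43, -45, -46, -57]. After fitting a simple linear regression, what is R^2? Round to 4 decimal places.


Fit the OLS line: b0 = 0.5545, b1 = -2.8874.
SSres = 1.0715.
SStot = 1925.5000.
R^2 = 1 - 1.0715/1925.5000 = 0.9994.

0.9994


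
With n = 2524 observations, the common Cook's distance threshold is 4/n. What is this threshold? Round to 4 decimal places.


Cook's distance cutoff = 4/n = 4/2524.
= 0.0016.

0.0016


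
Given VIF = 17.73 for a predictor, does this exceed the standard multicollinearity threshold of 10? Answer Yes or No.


Check: VIF = 17.73 vs threshold = 10.
Since 17.73 >= 10, the answer is Yes.

Yes


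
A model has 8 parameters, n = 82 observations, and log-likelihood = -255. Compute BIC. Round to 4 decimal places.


Compute k*ln(n) = 8*ln(82) = 8*4.406719 = 35.253752.
Then -2*loglik = 510.
BIC = 35.253752 + 510 = 545.253752, which rounds to 545.2538.

545.2538


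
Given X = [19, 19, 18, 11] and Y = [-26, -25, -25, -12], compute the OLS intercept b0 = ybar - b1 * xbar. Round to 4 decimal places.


Compute b1 = -1.7207 from the OLS formula.
With xbar = 16.7500 and ybar = -22.0000, the intercept is:
b0 = -22.0000 - -1.7207 * 16.7500 = 6.8212.

6.8212


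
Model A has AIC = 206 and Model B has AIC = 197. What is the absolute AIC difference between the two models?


|AIC_A - AIC_B| = |206 - 197| = 9.
Model B is preferred (lower AIC).

9


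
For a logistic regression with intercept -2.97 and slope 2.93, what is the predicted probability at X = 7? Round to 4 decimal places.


Linear predictor: z = -2.97 + 2.93 * 7 = 17.5400.
P = 1/(1 + exp(-17.5400)) = 1/(1 + 0.0000) = 1.0000.

1.0000


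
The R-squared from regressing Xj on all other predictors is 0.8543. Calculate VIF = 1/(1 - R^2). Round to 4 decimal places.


Using VIF = 1/(1 - R^2_j):
1 - 0.8543 = 0.1457.
VIF = 6.8634.

6.8634


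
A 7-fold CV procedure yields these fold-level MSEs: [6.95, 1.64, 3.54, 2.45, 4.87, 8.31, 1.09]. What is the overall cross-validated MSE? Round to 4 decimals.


Sum of fold MSEs = 28.8500.
Average = 28.8500 / 7 = 4.1214.

4.1214


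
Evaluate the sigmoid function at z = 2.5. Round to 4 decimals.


Compute exp(-2.5000) = 0.0821.
Sigmoid = 1 / (1 + 0.0821) = 1 / 1.0821 = 0.9241.

0.9241


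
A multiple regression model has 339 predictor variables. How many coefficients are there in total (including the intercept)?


Each predictor gets one coefficient, plus one intercept.
Total parameters = 339 + 1 = 340.

340


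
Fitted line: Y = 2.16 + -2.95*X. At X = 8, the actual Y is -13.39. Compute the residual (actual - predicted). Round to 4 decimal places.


Fitted value at X = 8 is yhat = 2.16 + -2.95*8 = -21.4400.
Residual = -13.39 - -21.4400 = 8.0500.

8.0500


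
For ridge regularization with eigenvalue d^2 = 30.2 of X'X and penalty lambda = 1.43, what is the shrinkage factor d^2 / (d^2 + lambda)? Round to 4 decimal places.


Compute the denominator: 30.2 + 1.43 = 31.6300.
Shrinkage factor = 30.2 / 31.6300 = 0.9548.

0.9548


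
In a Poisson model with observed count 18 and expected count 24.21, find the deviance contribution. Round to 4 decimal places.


Compute y*ln(y/mu) = 18*ln(18/24.21) = 18*-0.296394 = -5.335092.
y - mu = -6.21.
D = 2*(-5.335092 - (-6.21)) = 1.749816, which rounds to 1.7498.

1.7498


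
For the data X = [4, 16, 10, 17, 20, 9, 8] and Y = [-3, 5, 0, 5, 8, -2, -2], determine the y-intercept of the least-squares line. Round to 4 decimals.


First find the slope: b1 = 0.7424.
Means: xbar = 12.0000, ybar = 1.5714.
b0 = ybar - b1 * xbar = 1.5714 - 0.7424 * 12.0000 = -7.3377.

-7.3377


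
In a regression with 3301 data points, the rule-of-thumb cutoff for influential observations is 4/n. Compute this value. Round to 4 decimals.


Using the rule of thumb:
Threshold = 4 / 3301 = 0.0012.

0.0012


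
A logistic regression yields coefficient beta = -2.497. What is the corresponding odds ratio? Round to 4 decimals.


The odds ratio is computed as:
OR = e^(-2.497) = 0.0823.

0.0823


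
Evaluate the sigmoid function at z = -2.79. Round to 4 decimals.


exp(2.7900) = 16.2810.
1 + exp(-z) = 17.2810.
sigmoid = 1/17.2810 = 0.0579.

0.0579


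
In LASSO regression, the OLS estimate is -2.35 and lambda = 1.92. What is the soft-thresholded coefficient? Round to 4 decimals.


Check: |-2.35| = 2.35 vs lambda = 1.92.
Since |beta| > lambda, coefficient = sign(beta)*(|beta| - lambda) = -0.4300.
Soft-thresholded coefficient = -0.4300.

-0.4300


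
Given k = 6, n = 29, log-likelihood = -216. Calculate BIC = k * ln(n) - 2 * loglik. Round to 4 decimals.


k * ln(n) = 6 * ln(29) = 6 * 3.367296 = 20.203776.
-2 * loglik = -2 * (-216) = 432.
BIC = 20.203776 + 432 = 452.203776, which rounds to 452.2038.

452.2038


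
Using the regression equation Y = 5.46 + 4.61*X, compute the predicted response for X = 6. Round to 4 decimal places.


Plug X = 6 into Y = 5.46 + 4.61*X:
Y = 5.46 + 27.6600 = 33.1200.

33.1200


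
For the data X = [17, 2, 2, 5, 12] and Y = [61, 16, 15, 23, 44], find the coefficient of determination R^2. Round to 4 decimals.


After computing the OLS fit (b0=8.9142, b1=3.0113):
SSres = 3.9774, SStot = 1610.8000.
R^2 = 1 - 3.9774/1610.8000 = 0.9975.

0.9975


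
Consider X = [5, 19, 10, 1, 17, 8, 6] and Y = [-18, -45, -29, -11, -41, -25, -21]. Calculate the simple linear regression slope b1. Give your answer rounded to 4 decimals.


The sample means are xbar = 9.4286 and ybar = -27.1429.
Compute S_xx = 253.7143 and S_xy = -477.5714.
Slope b1 = S_xy / S_xx = -477.5714 / 253.7143 = -1.8823.

-1.8823


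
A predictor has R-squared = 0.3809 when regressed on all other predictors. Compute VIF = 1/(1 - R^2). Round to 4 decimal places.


VIF = 1 / (1 - 0.3809).
= 1 / 0.6191 = 1.6152.

1.6152


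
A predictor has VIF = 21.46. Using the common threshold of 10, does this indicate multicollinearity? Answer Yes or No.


Compare VIF = 21.46 to the threshold of 10.
21.46 >= 10, so the answer is Yes.

Yes


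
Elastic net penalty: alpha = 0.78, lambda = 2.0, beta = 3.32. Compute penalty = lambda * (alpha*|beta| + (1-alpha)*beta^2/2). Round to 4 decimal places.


alpha * |beta| = 0.78 * 3.32 = 2.5896.
(1-alpha) * beta^2/2 = 0.22 * 11.0224/2 = 1.2125.
Total = 2.0 * (2.5896 + 1.2125) = 7.6041.

7.6041


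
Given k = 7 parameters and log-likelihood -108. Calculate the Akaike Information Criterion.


AIC = 2k - 2*loglik = 2(7) - 2(-108).
= 14 + 216 = 230.

230


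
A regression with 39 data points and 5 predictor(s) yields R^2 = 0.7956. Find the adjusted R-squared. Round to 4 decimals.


Adjusted R^2 = 1 - (1 - R^2) * (n-1)/(n-p-1).
(1 - R^2) = 0.2044.
(n-1)/(n-p-1) = 38/33.
(1 - R^2) * (n-1) = 0.2044 * 38 = 7.7672.
Divide by (n-p-1): 7.7672 / 33 = 0.2354.
Adj R^2 = 1 - 0.2354 = 0.7646.

0.7646


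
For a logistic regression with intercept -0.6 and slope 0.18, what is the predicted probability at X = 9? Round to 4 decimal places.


Compute z = -0.6 + (0.18)(9) = 1.0200.
exp(-z) = 0.3606.
P = 1/(1 + 0.3606) = 0.7350.

0.7350


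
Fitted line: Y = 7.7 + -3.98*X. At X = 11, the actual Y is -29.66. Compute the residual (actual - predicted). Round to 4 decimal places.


Compute yhat = 7.7 + (-3.98)(11) = -36.0800.
Residual = actual - predicted = -29.66 - -36.0800 = 6.4200.

6.4200


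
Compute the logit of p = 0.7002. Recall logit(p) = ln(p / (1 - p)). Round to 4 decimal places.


Compute the odds: 0.7002/0.2998 = 2.3356.
Take the natural log: ln(2.3356) = 0.8483.

0.8483


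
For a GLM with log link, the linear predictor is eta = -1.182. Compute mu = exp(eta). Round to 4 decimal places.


Apply the inverse link:
mu = e^-1.182 = 0.3067.

0.3067


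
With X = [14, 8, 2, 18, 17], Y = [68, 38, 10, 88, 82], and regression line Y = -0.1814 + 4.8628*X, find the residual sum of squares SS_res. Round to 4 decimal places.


Compute predicted values, then residuals = yi - yhat_i.
Residuals: [0.1022, -0.7210, 0.4558, 0.6510, -0.4862].
SSres = sum(residual^2) = 1.3982.

1.3982


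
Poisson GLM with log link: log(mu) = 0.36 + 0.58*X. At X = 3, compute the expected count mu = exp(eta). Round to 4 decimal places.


Linear predictor: eta = 0.36 + (0.58)(3) = 2.1000.
Expected count: mu = exp(2.1000) = 8.1662.

8.1662


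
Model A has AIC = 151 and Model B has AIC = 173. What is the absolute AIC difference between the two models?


Compute |151 - 173| = 22.
Model A has the smaller AIC.

22


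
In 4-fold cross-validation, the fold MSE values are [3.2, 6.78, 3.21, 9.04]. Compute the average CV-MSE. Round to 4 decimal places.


Sum of fold MSEs = 22.2300.
Average = 22.2300 / 4 = 5.5575.

5.5575


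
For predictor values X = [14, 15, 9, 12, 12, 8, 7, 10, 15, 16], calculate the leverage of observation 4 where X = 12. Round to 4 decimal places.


n = 10, xbar = 11.8000.
SXX = sum((xi - xbar)^2) = 91.6000.
h = 1/10 + (12 - 11.8000)^2 / 91.6000 = 0.1004.

0.1004


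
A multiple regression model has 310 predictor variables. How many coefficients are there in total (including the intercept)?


Including the intercept, the model has 310 predictor coefficients + 1 intercept.
Total = 311.

311


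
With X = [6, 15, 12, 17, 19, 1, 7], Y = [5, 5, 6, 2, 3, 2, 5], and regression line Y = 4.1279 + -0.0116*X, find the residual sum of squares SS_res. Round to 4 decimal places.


Predicted values from Y = 4.1279 + -0.0116*X.
Residuals: [0.9417, 1.0461, 2.0113, -1.9307, -0.9075, -2.1163, 0.9533].
SSres = 15.9651.

15.9651


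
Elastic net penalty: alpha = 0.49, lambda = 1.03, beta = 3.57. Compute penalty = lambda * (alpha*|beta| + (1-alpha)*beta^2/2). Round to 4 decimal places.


L1 component = 0.49 * |3.57| = 1.7493.
L2 component = 0.51 * 3.57^2 / 2 = 3.2499.
Penalty = 1.03 * (1.7493 + 3.2499) = 1.03 * 4.9992 = 5.1492.

5.1492


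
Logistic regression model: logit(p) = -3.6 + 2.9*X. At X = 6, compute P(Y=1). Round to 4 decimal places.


z = -3.6 + 2.9 * 6 = 13.8000.
Sigmoid: P = 1 / (1 + exp(-13.8000)) = 1.0000.

1.0000


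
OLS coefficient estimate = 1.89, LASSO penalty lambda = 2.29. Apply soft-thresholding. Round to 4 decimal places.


|beta_OLS| = 1.89.
lambda = 2.29.
Since |beta| <= lambda, the coefficient is set to 0.
Result = 0.0000.

0.0000


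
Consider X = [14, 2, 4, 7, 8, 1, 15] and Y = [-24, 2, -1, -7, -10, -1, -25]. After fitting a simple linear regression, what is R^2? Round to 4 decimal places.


After computing the OLS fit (b0=4.8762, b1=-1.9634):
SSres = 26.6114, SStot = 733.7143.
R^2 = 1 - 26.6114/733.7143 = 0.9637.

0.9637


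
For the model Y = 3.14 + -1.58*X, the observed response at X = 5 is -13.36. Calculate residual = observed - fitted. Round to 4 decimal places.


Predicted = 3.14 + -1.58 * 5 = -4.7600.
Residual = -13.36 - -4.7600 = -8.6000.

-8.6000


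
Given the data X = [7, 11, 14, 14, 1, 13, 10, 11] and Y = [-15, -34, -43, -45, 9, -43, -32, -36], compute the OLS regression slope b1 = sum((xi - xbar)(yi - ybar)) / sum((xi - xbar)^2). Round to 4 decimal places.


Calculate xbar = 10.1250, ybar = -29.8750.
S_xx = 132.8750, S_xy = -557.1250.
Using b1 = S_xy / S_xx = -557.1250 / 132.8750, we get b1 = -4.1929.

-4.1929


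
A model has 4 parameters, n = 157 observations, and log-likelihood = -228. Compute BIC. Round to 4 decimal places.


ln(157) = 5.056246.
k * ln(n) = 4 * 5.056246 = 20.224984.
-2L = 456.
BIC = 20.224984 + 456 = 476.224984, which rounds to 476.2250.

476.2250


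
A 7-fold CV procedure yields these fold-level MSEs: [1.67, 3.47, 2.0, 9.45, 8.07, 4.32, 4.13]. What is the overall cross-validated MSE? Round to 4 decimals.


Add all fold MSEs: 33.1100.
Divide by k = 7: 33.1100/7 = 4.7300.

4.7300


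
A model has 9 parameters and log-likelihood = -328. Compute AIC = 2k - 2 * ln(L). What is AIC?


Compute:
2k = 2*9 = 18.
-2*loglik = -2*(-328) = 656.
AIC = 18 + 656 = 674.

674


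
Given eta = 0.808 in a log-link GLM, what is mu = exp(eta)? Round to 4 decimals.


Apply the inverse link:
mu = e^0.808 = 2.2434.

2.2434


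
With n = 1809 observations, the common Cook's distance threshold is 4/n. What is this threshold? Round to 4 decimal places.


The threshold is 4/n.
4/1809 = 0.0022.

0.0022


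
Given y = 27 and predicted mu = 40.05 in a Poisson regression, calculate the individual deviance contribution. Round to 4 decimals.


Compute y*ln(y/mu) = 27*ln(27/40.05) = 27*-0.394292 = -10.645884.
y - mu = -13.05.
D = 2*(-10.645884 - (-13.05)) = 4.808232, which rounds to 4.8082.

4.8082


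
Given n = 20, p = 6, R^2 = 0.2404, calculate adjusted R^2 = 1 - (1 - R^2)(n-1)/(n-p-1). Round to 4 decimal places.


Adjusted R^2 = 1 - (1 - R^2) * (n-1)/(n-p-1).
(1 - R^2) = 0.7596.
(n-1)/(n-p-1) = 19/13.
(1 - R^2) * (n-1) = 0.7596 * 19 = 14.4324.
Divide by (n-p-1): 14.4324 / 13 = 1.1102.
Adj R^2 = 1 - 1.1102 = -0.1102.

-0.1102


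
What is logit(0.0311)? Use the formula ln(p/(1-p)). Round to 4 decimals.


1 - p = 0.9689.
p/(1-p) = 0.0321.
logit = ln(0.0321) = -3.4390.

-3.4390


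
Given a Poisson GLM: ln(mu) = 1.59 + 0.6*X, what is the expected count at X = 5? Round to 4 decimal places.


Compute eta = 1.59 + 0.6 * 5 = 4.5900.
Apply inverse link: mu = e^4.5900 = 98.4944.

98.4944


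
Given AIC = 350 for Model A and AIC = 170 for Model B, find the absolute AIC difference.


Compute |350 - 170| = 180.
Model B has the smaller AIC.

180


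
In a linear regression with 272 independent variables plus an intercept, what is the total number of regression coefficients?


Total coefficients = number of predictors + 1 (for the intercept).
= 272 + 1 = 273.

273


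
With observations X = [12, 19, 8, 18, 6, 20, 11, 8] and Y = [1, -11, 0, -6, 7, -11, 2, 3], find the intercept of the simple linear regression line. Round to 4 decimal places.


The slope is b1 = -1.1511.
Sample means are xbar = 12.7500 and ybar = -1.8750.
Intercept: b0 = -1.8750 - (-1.1511)(12.7500) = 12.8009.

12.8009


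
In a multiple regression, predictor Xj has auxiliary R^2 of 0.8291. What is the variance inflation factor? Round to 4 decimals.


VIF = 1 / (1 - 0.8291).
= 1 / 0.1709 = 5.8514.

5.8514


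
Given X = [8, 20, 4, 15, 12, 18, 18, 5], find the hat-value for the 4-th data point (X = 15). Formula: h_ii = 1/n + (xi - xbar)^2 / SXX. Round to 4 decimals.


n = 8, xbar = 12.5000.
SXX = sum((xi - xbar)^2) = 272.0000.
h = 1/8 + (15 - 12.5000)^2 / 272.0000 = 0.1480.

0.1480


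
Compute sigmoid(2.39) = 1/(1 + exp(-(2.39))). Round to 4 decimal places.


exp(-2.3900) = 0.0916.
1 + exp(-z) = 1.0916.
sigmoid = 1/1.0916 = 0.9161.

0.9161


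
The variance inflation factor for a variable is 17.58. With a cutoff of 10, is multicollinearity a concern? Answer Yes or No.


Check: VIF = 17.58 vs threshold = 10.
Since 17.58 >= 10, the answer is Yes.

Yes


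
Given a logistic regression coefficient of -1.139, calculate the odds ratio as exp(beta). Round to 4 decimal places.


The odds ratio is computed as:
OR = e^(-1.139) = 0.3201.

0.3201


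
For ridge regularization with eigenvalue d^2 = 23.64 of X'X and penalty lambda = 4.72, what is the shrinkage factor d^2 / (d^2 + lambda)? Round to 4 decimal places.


Compute the denominator: 23.64 + 4.72 = 28.3600.
Shrinkage factor = 23.64 / 28.3600 = 0.8336.

0.8336


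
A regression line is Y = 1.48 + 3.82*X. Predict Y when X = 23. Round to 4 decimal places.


Predicted value:
Y = 1.48 + (3.82)(23) = 1.48 + 87.8600 = 89.3400.

89.3400


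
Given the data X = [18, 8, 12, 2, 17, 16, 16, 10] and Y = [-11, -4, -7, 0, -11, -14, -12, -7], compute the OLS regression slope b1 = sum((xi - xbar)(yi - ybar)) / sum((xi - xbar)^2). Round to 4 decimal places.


Calculate xbar = 12.3750, ybar = -8.2500.
S_xx = 211.8750, S_xy = -170.2500.
Using b1 = S_xy / S_xx = -170.2500 / 211.8750, we get b1 = -0.8035.

-0.8035


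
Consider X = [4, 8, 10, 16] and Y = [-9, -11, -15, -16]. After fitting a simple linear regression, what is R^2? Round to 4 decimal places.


Fit the OLS line: b0 = -6.9867, b1 = -0.6067.
SSres = 5.1467.
SStot = 32.7500.
R^2 = 1 - 5.1467/32.7500 = 0.8428.

0.8428


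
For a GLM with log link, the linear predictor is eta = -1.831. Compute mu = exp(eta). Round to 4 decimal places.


The inverse log link gives:
mu = exp(-1.831) = 0.1603.

0.1603


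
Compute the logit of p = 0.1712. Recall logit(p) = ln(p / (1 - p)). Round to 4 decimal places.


The odds are p/(1-p) = 0.1712 / 0.8288 = 0.2066.
logit(p) = ln(0.2066) = -1.5771.

-1.5771


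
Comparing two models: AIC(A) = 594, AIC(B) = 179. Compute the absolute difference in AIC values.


Absolute difference = |594 - 179| = 415.
The model with lower AIC (B) is preferred.

415


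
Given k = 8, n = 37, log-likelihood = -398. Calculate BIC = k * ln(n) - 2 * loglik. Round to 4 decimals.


k * ln(n) = 8 * ln(37) = 8 * 3.610918 = 28.887344.
-2 * loglik = -2 * (-398) = 796.
BIC = 28.887344 + 796 = 824.887344, which rounds to 824.8873.

824.8873


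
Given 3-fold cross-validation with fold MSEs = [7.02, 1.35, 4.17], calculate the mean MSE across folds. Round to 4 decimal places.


Add all fold MSEs: 12.5400.
Divide by k = 3: 12.5400/3 = 4.1800.

4.1800


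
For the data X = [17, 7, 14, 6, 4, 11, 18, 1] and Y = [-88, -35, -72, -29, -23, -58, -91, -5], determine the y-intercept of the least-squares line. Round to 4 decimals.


The slope is b1 = -5.1059.
Sample means are xbar = 9.7500 and ybar = -50.1250.
Intercept: b0 = -50.1250 - (-5.1059)(9.7500) = -0.3425.

-0.3425


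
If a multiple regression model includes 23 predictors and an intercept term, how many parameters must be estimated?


Including the intercept, the model has 23 predictor coefficients + 1 intercept.
Total = 24.

24


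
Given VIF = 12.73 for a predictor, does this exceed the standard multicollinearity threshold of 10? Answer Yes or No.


Compare VIF = 12.73 to the threshold of 10.
12.73 >= 10, so the answer is Yes.

Yes


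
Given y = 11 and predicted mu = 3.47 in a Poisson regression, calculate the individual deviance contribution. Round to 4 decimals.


Compute y*ln(y/mu) = 11*ln(11/3.47) = 11*1.153741 = 12.691151.
y - mu = 7.53.
D = 2*(12.691151 - (7.53)) = 10.322302, which rounds to 10.3223.

10.3223


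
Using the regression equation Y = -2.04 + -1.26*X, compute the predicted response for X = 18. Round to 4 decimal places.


Plug X = 18 into Y = -2.04 + -1.26*X:
Y = -2.04 + -22.6800 = -24.7200.

-24.7200


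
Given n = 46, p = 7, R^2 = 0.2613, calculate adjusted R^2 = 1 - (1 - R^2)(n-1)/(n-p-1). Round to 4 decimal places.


Adjusted R^2 = 1 - (1 - R^2) * (n-1)/(n-p-1).
(1 - R^2) = 0.7387.
(n-1)/(n-p-1) = 45/38.
(1 - R^2) * (n-1) = 0.7387 * 45 = 33.2415.
Divide by (n-p-1): 33.2415 / 38 = 0.8748.
Adj R^2 = 1 - 0.8748 = 0.1252.

0.1252


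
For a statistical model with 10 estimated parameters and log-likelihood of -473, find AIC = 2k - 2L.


Compute:
2k = 2*10 = 20.
-2*loglik = -2*(-473) = 946.
AIC = 20 + 946 = 966.

966


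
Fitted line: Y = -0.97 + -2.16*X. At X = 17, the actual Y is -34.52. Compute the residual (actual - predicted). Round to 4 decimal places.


Compute yhat = -0.97 + (-2.16)(17) = -37.6900.
Residual = actual - predicted = -34.52 - -37.6900 = 3.1700.

3.1700


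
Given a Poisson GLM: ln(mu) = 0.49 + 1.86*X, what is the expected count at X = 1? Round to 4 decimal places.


eta = 0.49 + 1.86 * 1 = 2.3500.
mu = exp(2.3500) = 10.4856.

10.4856


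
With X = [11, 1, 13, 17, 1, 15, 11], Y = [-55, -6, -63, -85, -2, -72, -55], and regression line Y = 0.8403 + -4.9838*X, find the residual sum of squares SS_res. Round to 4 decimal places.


For each point, residual = actual - predicted.
Residuals: [-1.0185, -1.8565, 0.9491, -1.1157, 2.1435, 1.9167, -1.0185].
Sum of squared residuals = 15.9352.

15.9352


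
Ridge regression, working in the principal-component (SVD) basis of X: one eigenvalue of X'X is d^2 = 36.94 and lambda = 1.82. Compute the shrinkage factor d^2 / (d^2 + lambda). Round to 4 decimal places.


Compute the denominator: 36.94 + 1.82 = 38.7600.
Shrinkage factor = 36.94 / 38.7600 = 0.9530.

0.9530


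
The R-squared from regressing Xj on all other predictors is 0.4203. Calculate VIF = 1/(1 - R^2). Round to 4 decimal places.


Denominator: 1 - 0.4203 = 0.5797.
VIF = 1 / 0.5797 = 1.7250.

1.7250


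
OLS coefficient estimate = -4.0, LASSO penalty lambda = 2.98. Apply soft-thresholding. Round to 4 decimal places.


Absolute value: |-4.0| = 4.0.
Compare to lambda = 2.98.
Since |beta| > lambda, coefficient = sign(beta)*(|beta| - lambda) = -1.0200.

-1.0200


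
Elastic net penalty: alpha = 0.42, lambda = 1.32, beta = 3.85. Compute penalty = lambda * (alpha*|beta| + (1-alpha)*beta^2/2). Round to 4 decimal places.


L1 component = 0.42 * |3.85| = 1.6170.
L2 component = 0.58 * 3.85^2 / 2 = 4.2985.
Penalty = 1.32 * (1.6170 + 4.2985) = 1.32 * 5.9155 = 7.8085.

7.8085


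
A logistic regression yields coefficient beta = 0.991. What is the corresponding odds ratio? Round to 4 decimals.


The odds ratio is computed as:
OR = e^(0.991) = 2.6939.

2.6939


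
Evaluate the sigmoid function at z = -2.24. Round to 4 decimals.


First, exp(2.2400) = 9.3933.
Then sigma(z) = 1/(1 + 9.3933) = 0.0962.

0.0962


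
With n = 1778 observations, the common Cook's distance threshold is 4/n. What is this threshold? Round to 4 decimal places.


The threshold is 4/n.
4/1778 = 0.0022.

0.0022


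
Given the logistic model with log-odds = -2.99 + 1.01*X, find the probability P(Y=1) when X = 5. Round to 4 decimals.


Linear predictor: z = -2.99 + 1.01 * 5 = 2.0600.
P = 1/(1 + exp(-2.0600)) = 1/(1 + 0.1275) = 0.8870.

0.8870


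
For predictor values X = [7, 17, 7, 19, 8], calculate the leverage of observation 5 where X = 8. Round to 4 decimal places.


n = 5, xbar = 11.6000.
SXX = sum((xi - xbar)^2) = 139.2000.
h = 1/5 + (8 - 11.6000)^2 / 139.2000 = 0.2931.

0.2931


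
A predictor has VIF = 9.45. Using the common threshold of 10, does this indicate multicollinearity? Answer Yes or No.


Compare VIF = 9.45 to the threshold of 10.
9.45 < 10, so the answer is No.

No


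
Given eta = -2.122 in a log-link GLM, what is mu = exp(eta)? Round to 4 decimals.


mu = exp(eta) = exp(-2.122).
= 0.1198.

0.1198


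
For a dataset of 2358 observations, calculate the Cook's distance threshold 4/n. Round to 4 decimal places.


Using the rule of thumb:
Threshold = 4 / 2358 = 0.0017.

0.0017


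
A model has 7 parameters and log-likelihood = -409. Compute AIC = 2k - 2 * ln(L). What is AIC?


AIC = 2k - 2*loglik = 2(7) - 2(-409).
= 14 + 818 = 832.

832


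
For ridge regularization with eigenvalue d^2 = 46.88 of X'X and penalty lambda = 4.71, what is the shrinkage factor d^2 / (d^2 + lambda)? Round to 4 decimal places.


Denominator = d^2 + lambda = 46.88 + 4.71 = 51.5900.
Shrinkage = 46.88 / 51.5900 = 0.9087.

0.9087


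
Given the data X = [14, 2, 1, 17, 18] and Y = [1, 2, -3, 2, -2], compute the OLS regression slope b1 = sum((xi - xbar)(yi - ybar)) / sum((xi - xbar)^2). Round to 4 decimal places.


Calculate xbar = 10.4000, ybar = 0.0000.
S_xx = 273.2000, S_xy = 13.0000.
Using b1 = S_xy / S_xx = 13.0000 / 273.2000, we get b1 = 0.0476.

0.0476


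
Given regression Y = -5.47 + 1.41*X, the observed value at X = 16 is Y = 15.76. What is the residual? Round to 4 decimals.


Predicted = -5.47 + 1.41 * 16 = 17.0900.
Residual = 15.76 - 17.0900 = -1.3300.

-1.3300


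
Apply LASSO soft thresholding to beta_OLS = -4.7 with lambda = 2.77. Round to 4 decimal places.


Check: |-4.7| = 4.7 vs lambda = 2.77.
Since |beta| > lambda, coefficient = sign(beta)*(|beta| - lambda) = -1.9300.
Soft-thresholded coefficient = -1.9300.

-1.9300


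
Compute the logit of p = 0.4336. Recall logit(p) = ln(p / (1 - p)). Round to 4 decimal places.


Compute the odds: 0.4336/0.5664 = 0.7655.
Take the natural log: ln(0.7655) = -0.2672.

-0.2672


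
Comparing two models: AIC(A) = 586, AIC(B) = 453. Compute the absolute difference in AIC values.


|AIC_A - AIC_B| = |586 - 453| = 133.
Model B is preferred (lower AIC).

133


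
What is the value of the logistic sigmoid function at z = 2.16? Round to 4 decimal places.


Compute exp(-2.1600) = 0.1153.
Sigmoid = 1 / (1 + 0.1153) = 1 / 1.1153 = 0.8966.

0.8966


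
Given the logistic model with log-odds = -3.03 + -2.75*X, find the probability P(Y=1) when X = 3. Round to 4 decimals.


z = -3.03 + -2.75 * 3 = -11.2800.
Sigmoid: P = 1 / (1 + exp(11.2800)) = 0.0000.

0.0000


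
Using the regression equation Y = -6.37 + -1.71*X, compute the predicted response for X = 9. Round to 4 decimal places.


Predicted value:
Y = -6.37 + (-1.71)(9) = -6.37 + -15.3900 = -21.7600.

-21.7600


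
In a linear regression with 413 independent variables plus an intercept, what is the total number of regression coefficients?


Total coefficients = number of predictors + 1 (for the intercept).
= 413 + 1 = 414.

414


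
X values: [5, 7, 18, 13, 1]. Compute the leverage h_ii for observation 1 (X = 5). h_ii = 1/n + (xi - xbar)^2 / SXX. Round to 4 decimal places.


Mean of X: xbar = 8.8000.
SXX = 180.8000.
For X = 5: h = 1/5 + (5 - 8.8000)^2/180.8000 = 0.2799.

0.2799


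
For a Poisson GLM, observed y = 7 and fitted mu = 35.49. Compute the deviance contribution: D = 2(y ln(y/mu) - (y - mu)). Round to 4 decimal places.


Compute y*ln(y/mu) = 7*ln(7/35.49) = 7*-1.623341 = -11.363387.
y - mu = -28.49.
D = 2*(-11.363387 - (-28.49)) = 34.253226, which rounds to 34.2532.

34.2532


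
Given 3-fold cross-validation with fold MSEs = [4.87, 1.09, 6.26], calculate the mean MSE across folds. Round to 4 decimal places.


Add all fold MSEs: 12.2200.
Divide by k = 3: 12.2200/3 = 4.0733.

4.0733


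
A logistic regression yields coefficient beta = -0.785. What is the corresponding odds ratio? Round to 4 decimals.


exp(-0.785) = 0.4561.
So the odds ratio is 0.4561.

0.4561


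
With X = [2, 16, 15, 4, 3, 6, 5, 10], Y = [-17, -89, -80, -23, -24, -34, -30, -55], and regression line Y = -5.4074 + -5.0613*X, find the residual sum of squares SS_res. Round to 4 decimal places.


For each point, residual = actual - predicted.
Residuals: [-1.4700, -2.6118, 1.3269, 2.6526, -3.4087, 1.7752, 0.7139, 1.0204].
Sum of squared residuals = 34.1008.

34.1008


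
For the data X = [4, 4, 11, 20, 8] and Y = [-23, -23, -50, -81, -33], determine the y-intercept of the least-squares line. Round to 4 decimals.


The slope is b1 = -3.6758.
Sample means are xbar = 9.4000 and ybar = -42.0000.
Intercept: b0 = -42.0000 - (-3.6758)(9.4000) = -7.4475.

-7.4475


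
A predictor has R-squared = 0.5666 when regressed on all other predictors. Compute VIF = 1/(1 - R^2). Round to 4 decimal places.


VIF = 1 / (1 - 0.5666).
= 1 / 0.4334 = 2.3073.

2.3073


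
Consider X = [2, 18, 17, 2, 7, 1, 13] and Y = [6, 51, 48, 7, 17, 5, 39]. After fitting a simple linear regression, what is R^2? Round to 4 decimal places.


After computing the OLS fit (b0=0.8158, b1=2.7882):
SSres = 17.3829, SStot = 2549.4286.
R^2 = 1 - 17.3829/2549.4286 = 0.9932.

0.9932


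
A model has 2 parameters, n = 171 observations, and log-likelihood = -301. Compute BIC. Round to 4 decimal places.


ln(171) = 5.141664.
k * ln(n) = 2 * 5.141664 = 10.283328.
-2L = 602.
BIC = 10.283328 + 602 = 612.283328, which rounds to 612.2833.

612.2833


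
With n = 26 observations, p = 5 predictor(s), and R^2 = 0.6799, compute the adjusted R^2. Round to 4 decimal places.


Using the formula:
(1 - 0.6799) = 0.3201.
Multiply by 25/20: 0.3201 * 25 = 8.0025, then 8.0025 / 20 = 0.4001.
Adj R^2 = 1 - 0.4001 = 0.5999.

0.5999


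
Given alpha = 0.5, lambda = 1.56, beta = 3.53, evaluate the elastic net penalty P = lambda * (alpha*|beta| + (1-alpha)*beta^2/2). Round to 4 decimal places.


alpha * |beta| = 0.5 * 3.53 = 1.7650.
(1-alpha) * beta^2/2 = 0.5 * 12.4609/2 = 3.1152.
Total = 1.56 * (1.7650 + 3.1152) = 7.6132.

7.6132


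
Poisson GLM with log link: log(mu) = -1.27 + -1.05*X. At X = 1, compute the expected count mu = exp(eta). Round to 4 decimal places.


eta = -1.27 + -1.05 * 1 = -2.3200.
mu = exp(-2.3200) = 0.0983.

0.0983


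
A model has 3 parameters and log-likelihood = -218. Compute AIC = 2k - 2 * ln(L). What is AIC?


Compute:
2k = 2*3 = 6.
-2*loglik = -2*(-218) = 436.
AIC = 6 + 436 = 442.

442


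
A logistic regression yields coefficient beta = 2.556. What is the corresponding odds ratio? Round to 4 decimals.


exp(2.556) = 12.8842.
So the odds ratio is 12.8842.

12.8842


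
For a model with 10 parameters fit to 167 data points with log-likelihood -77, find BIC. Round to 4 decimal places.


k * ln(n) = 10 * ln(167) = 10 * 5.117994 = 51.179940.
-2 * loglik = -2 * (-77) = 154.
BIC = 51.179940 + 154 = 205.179940, which rounds to 205.1799.

205.1799


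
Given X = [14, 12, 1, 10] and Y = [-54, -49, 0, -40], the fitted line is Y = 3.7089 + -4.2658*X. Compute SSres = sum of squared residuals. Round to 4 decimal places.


Predicted values from Y = 3.7089 + -4.2658*X.
Residuals: [2.0123, -1.5193, 0.5569, -1.0509].
SSres = 7.7722.

7.7722


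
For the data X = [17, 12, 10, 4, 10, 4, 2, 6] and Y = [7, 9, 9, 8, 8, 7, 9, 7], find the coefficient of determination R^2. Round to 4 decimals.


The fitted line is Y = 8.1378 + -0.0170*X.
SSres = 5.9491, SStot = 6.0000.
R^2 = 1 - SSres/SStot = 0.0085.

0.0085


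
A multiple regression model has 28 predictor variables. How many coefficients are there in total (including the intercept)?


Each predictor gets one coefficient, plus one intercept.
Total parameters = 28 + 1 = 29.

29


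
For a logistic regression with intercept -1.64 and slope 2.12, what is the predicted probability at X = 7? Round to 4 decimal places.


z = -1.64 + 2.12 * 7 = 13.2000.
Sigmoid: P = 1 / (1 + exp(-13.2000)) = 1.0000.

1.0000


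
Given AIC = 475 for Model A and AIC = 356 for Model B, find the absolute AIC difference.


Absolute difference = |475 - 356| = 119.
The model with lower AIC (B) is preferred.

119


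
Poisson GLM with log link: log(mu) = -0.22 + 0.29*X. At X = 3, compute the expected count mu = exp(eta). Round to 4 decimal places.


Linear predictor: eta = -0.22 + (0.29)(3) = 0.6500.
Expected count: mu = exp(0.6500) = 1.9155.

1.9155


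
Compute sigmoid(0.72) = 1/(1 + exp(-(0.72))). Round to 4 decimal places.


First, exp(-0.7200) = 0.4868.
Then sigma(z) = 1/(1 + 0.4868) = 0.6726.

0.6726


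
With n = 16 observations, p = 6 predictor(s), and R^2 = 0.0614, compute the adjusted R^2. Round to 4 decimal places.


Using the formula:
(1 - 0.0614) = 0.9386.
Multiply by 15/9: 0.9386 * 15 = 14.0790, then 14.0790 / 9 = 1.5643.
Adj R^2 = 1 - 1.5643 = -0.5643.

-0.5643


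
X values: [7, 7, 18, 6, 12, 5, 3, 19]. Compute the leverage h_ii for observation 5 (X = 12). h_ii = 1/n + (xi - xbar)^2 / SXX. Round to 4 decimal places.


Mean of X: xbar = 9.6250.
SXX = 255.8750.
For X = 12: h = 1/8 + (12 - 9.6250)^2/255.8750 = 0.1470.

0.1470


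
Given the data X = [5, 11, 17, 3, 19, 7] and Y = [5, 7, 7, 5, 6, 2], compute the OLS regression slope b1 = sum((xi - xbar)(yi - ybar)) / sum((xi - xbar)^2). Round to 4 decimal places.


Calculate xbar = 10.3333, ybar = 5.3333.
S_xx = 213.3333, S_xy = 33.3333.
Using b1 = S_xy / S_xx = 33.3333 / 213.3333, we get b1 = 0.1563.

0.1563


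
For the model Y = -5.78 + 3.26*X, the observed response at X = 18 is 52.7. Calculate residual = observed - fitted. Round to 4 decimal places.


Fitted value at X = 18 is yhat = -5.78 + 3.26*18 = 52.9000.
Residual = 52.7 - 52.9000 = -0.2000.

-0.2000


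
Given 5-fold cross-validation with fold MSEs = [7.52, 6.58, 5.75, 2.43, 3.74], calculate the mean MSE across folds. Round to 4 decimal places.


Add all fold MSEs: 26.0200.
Divide by k = 5: 26.0200/5 = 5.2040.

5.2040


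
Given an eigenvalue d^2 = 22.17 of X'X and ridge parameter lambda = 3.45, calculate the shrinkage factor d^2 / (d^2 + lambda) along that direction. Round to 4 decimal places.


Compute the denominator: 22.17 + 3.45 = 25.6200.
Shrinkage factor = 22.17 / 25.6200 = 0.8653.

0.8653


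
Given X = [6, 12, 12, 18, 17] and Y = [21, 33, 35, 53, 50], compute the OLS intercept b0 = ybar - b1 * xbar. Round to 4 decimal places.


Compute b1 = 2.7174 from the OLS formula.
With xbar = 13.0000 and ybar = 38.4000, the intercept is:
b0 = 38.4000 - 2.7174 * 13.0000 = 3.0739.

3.0739


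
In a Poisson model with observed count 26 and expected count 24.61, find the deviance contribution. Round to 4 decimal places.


First: ln(26/24.61) = 0.054944.
Then: 26 * 0.054944 = 1.428544.
y - mu = 26 - 24.61 = 1.39.
D = 2(1.428544 - 1.39) = 0.077088, which rounds to 0.0771.

0.0771


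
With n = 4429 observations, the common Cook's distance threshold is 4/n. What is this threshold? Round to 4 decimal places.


Cook's distance cutoff = 4/n = 4/4429.
= 0.0009.

0.0009


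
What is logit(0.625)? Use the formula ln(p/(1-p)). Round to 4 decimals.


The odds are p/(1-p) = 0.625 / 0.375 = 1.6667.
logit(p) = ln(1.6667) = 0.5108.

0.5108


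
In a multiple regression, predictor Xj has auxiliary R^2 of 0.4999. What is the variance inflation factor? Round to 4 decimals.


Denominator: 1 - 0.4999 = 0.5001.
VIF = 1 / 0.5001 = 1.9996.

1.9996


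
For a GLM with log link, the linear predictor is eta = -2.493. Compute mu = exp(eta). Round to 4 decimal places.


Apply the inverse link:
mu = e^-2.493 = 0.0827.

0.0827


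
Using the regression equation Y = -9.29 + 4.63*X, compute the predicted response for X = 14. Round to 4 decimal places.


Plug X = 14 into Y = -9.29 + 4.63*X:
Y = -9.29 + 64.8200 = 55.5300.

55.5300


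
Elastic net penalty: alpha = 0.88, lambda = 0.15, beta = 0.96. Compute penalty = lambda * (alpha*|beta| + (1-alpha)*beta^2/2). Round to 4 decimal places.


Compute:
L1 = 0.88 * 0.96 = 0.8448.
L2 = 0.12 * 0.96^2 / 2 = 0.0553.
Penalty = 0.15 * (0.8448 + 0.0553) = 0.1350.

0.1350


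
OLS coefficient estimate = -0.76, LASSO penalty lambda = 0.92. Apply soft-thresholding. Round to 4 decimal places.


Absolute value: |-0.76| = 0.76.
Compare to lambda = 0.92.
Since |beta| <= lambda, the coefficient is set to 0.

0.0000


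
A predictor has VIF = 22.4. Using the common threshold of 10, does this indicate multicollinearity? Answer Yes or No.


Check: VIF = 22.4 vs threshold = 10.
Since 22.4 >= 10, the answer is Yes.

Yes


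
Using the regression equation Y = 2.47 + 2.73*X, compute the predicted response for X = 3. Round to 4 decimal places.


Predicted value:
Y = 2.47 + (2.73)(3) = 2.47 + 8.1900 = 10.6600.

10.6600


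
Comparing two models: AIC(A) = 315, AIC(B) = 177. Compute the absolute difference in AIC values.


Absolute difference = |315 - 177| = 138.
The model with lower AIC (B) is preferred.

138


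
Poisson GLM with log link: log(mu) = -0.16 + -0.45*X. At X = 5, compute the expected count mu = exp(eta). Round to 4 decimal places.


eta = -0.16 + -0.45 * 5 = -2.4100.
mu = exp(-2.4100) = 0.0898.

0.0898


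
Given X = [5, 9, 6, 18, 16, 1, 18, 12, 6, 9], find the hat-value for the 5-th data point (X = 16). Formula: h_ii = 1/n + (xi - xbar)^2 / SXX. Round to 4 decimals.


Compute xbar = 10.0000 with n = 10 observations.
SXX = 308.0000.
Leverage = 1/10 + (16 - 10.0000)^2/308.0000 = 0.2169.

0.2169


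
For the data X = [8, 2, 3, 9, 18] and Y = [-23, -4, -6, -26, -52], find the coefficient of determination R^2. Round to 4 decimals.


Fit the OLS line: b0 = 2.0963, b1 = -3.0370.
SSres = 2.5778.
SStot = 1496.8000.
R^2 = 1 - 2.5778/1496.8000 = 0.9983.

0.9983


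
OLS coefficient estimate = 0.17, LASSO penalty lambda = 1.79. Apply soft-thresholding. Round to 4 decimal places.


Check: |0.17| = 0.17 vs lambda = 1.79.
Since |beta| <= lambda, the coefficient is set to 0.
Soft-thresholded coefficient = 0.0000.

0.0000


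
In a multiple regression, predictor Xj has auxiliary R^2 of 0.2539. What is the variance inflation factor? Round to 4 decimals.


Using VIF = 1/(1 - R^2_j):
1 - 0.2539 = 0.7461.
VIF = 1.3403.

1.3403


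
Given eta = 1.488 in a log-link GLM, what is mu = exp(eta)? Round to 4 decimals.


mu = exp(eta) = exp(1.488).
= 4.4282.

4.4282


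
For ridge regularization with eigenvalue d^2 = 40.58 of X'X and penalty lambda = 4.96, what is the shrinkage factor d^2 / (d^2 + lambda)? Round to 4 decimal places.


d^2 + lambda = 40.58 + 4.96 = 45.5400.
Shrinkage factor = 40.58/45.5400 = 0.8911.

0.8911
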